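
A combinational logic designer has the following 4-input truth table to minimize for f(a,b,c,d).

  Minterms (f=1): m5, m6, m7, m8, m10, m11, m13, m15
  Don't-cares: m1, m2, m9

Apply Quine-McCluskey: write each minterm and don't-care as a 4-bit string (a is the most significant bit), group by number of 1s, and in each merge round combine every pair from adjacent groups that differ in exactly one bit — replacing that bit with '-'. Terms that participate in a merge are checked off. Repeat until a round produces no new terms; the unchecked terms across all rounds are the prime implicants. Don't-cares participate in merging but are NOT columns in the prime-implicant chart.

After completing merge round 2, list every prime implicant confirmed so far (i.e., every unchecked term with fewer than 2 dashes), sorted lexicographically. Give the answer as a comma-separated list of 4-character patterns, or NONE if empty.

-010, 0-10, 011-

[col 0] 0001*, 0010*, 0101*, 0110*, 0111*, 1000*, 1001*, 1010*, 1011*, 1101*, 1111*
[col 1] -001*, -010, -101*, -111*, 0-01*, 0-10, 01-1*, 011-, 1-01*, 1-11*, 10-0*, 10-1*, 100-*, 101-*, 11-1*
[col 2] --01, -1-1, 1--1, 10--
Prime implicants: --01, -010, -1-1, 0-10, 011-, 1--1, 10--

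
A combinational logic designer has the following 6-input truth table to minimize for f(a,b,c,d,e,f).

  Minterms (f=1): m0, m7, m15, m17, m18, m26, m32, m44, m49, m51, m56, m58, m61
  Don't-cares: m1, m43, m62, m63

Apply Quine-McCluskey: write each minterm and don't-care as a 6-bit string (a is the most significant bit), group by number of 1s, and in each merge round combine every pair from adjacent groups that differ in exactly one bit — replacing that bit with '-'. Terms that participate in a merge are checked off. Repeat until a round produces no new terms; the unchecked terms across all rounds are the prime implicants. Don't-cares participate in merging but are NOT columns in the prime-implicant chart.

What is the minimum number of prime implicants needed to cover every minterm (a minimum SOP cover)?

8

size-2^0 implicants → 000000(✓)  000001(✓)  000111(✓)  001111(✓)  010001(✓)  010010(✓)  011010(✓)  100000(✓)  101011  101100  110001(✓)  110011(✓)  111000(✓)  111010(✓)  111101(✓)  111110(✓)  111111(✓)
size-2^1 implicants → -00000  -10001  -11010  0-0001  00-111  00000-  01-010  1100-1  111-10  1110-0  1111-1  11111-
Unchecked terms (primes): -00000, -10001, -11010, 0-0001, 00-111, 00000-, 01-010, 101011, 101100, 1100-1, 111-10, 1110-0, 1111-1, 11111-
Minterm coverage:
  m0 ⊆ -00000,00000-
  m7 ⊆ 00-111 [E]
  m15 ⊆ 00-111 [E]
  m17 ⊆ -10001,0-0001
  m18 ⊆ 01-010 [E]
  m26 ⊆ -11010,01-010
  m32 ⊆ -00000 [E]
  m44 ⊆ 101100 [E]
  m49 ⊆ -10001,1100-1
  m51 ⊆ 1100-1 [E]
  m56 ⊆ 1110-0 [E]
  m58 ⊆ -11010,111-10,1110-0
  m61 ⊆ 1111-1 [E]
E = {-00000, 00-111, 01-010, 101100, 1100-1, 1110-0, 1111-1}
Petrick residual → -10001
Cover = b'c'd'e'f' + bc'd'e'f + a'b'def + a'bd'ef' + ab'cde'f' + abc'd'f + abcd'f' + abcdf  |cover|=8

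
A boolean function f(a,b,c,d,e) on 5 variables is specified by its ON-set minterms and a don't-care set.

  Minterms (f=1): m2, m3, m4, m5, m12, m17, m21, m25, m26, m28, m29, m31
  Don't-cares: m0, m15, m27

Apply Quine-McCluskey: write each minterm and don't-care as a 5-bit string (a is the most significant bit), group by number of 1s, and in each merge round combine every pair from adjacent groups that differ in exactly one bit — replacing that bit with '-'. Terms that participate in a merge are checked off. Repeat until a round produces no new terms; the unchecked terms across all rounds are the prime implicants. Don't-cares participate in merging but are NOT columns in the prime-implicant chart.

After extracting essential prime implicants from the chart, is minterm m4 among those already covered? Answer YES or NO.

size-2^0 implicants → 00000(✓)  00010(✓)  00011(✓)  00100(✓)  00101(✓)  01100(✓)  01111(✓)  10001(✓)  10101(✓)  11001(✓)  11010(✓)  11011(✓)  11100(✓)  11101(✓)  11111(✓)
size-2^1 implicants → -0101  -1100  -1111  0-100  00-00  000-0  0001-  0010-  1-001(✓)  1-101(✓)  10-01(✓)  11-01(✓)  11-11(✓)  110-1(✓)  1101-  111-1(✓)  1110-
size-2^2 implicants → 1--01  11--1
Unchecked terms (primes): -0101, -1100, -1111, 0-100, 00-00, 000-0, 0001-, 0010-, 1--01, 11--1, 1101-, 1110-
Minterm coverage:
  m2 ⊆ 000-0,0001-
  m3 ⊆ 0001- [E]
  m4 ⊆ 0-100,00-00,0010-
  m5 ⊆ -0101,0010-
  m12 ⊆ -1100,0-100
  m17 ⊆ 1--01 [E]
  m21 ⊆ -0101,1--01
  m25 ⊆ 1--01,11--1
  m26 ⊆ 1101- [E]
  m28 ⊆ -1100,1110-
  m29 ⊆ 1--01,11--1,1110-
  m31 ⊆ -1111,11--1
E = {0001-, 1--01, 1101-}

NO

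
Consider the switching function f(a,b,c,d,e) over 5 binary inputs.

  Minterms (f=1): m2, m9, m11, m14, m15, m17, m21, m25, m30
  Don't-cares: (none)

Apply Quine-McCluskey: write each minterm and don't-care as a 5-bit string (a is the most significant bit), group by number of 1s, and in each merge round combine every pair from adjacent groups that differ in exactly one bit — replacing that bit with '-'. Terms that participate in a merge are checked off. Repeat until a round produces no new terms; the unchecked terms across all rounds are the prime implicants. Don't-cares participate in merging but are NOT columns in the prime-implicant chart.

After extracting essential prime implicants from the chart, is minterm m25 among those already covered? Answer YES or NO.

size-2^0 implicants → 00010  01001(✓)  01011(✓)  01110(✓)  01111(✓)  10001(✓)  10101(✓)  11001(✓)  11110(✓)
size-2^1 implicants → -1001  -1110  01-11  010-1  0111-  1-001  10-01
Unchecked terms (primes): -1001, -1110, 00010, 01-11, 010-1, 0111-, 1-001, 10-01
Minterm coverage:
  m2 ⊆ 00010 [E]
  m9 ⊆ -1001,010-1
  m11 ⊆ 01-11,010-1
  m14 ⊆ -1110,0111-
  m15 ⊆ 01-11,0111-
  m17 ⊆ 1-001,10-01
  m21 ⊆ 10-01 [E]
  m25 ⊆ -1001,1-001
  m30 ⊆ -1110 [E]
E = {-1110, 00010, 10-01}

NO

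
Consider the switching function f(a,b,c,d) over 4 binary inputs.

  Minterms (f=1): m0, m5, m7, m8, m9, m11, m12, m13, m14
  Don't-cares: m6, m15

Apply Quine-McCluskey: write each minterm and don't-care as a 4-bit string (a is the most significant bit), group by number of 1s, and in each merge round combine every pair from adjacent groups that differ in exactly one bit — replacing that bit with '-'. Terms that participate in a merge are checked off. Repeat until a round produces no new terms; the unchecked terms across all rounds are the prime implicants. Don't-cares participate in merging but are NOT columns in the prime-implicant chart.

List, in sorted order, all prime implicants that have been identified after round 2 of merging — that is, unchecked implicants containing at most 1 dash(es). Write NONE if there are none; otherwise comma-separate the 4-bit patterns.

-000

size-2^0 implicants → 0000(✓)  0101(✓)  0110(✓)  0111(✓)  1000(✓)  1001(✓)  1011(✓)  1100(✓)  1101(✓)  1110(✓)  1111(✓)
size-2^1 implicants → -000  -101(✓)  -110(✓)  -111(✓)  01-1(✓)  011-(✓)  1-00(✓)  1-01(✓)  1-11(✓)  10-1(✓)  100-(✓)  11-0(✓)  11-1(✓)  110-(✓)  111-(✓)
size-2^2 implicants → -1-1  -11-  1--1  1-0-  11--
Unchecked terms (primes): -000, -1-1, -11-, 1--1, 1-0-, 11--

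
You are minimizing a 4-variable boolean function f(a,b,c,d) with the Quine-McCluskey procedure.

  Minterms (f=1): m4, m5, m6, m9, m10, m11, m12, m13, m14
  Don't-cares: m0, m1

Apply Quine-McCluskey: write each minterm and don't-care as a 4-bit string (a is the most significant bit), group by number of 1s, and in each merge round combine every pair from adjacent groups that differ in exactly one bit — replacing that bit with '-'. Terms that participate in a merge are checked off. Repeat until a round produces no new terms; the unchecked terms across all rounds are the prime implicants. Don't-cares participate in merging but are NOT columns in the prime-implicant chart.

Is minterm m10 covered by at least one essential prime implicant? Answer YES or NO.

size-2^0 implicants → 0000(✓)  0001(✓)  0100(✓)  0101(✓)  0110(✓)  1001(✓)  1010(✓)  1011(✓)  1100(✓)  1101(✓)  1110(✓)
size-2^1 implicants → -001(✓)  -100(✓)  -101(✓)  -110(✓)  0-00(✓)  0-01(✓)  000-(✓)  01-0(✓)  010-(✓)  1-01(✓)  1-10  10-1  101-  11-0(✓)  110-(✓)
size-2^2 implicants → --01  -1-0  -10-  0-0-
Unchecked terms (primes): --01, -1-0, -10-, 0-0-, 1-10, 10-1, 101-
Minterm coverage:
  m4 ⊆ -1-0,-10-,0-0-
  m5 ⊆ --01,-10-,0-0-
  m6 ⊆ -1-0 [E]
  m9 ⊆ --01,10-1
  m10 ⊆ 1-10,101-
  m11 ⊆ 10-1,101-
  m12 ⊆ -1-0,-10-
  m13 ⊆ --01,-10-
  m14 ⊆ -1-0,1-10
E = {-1-0}

NO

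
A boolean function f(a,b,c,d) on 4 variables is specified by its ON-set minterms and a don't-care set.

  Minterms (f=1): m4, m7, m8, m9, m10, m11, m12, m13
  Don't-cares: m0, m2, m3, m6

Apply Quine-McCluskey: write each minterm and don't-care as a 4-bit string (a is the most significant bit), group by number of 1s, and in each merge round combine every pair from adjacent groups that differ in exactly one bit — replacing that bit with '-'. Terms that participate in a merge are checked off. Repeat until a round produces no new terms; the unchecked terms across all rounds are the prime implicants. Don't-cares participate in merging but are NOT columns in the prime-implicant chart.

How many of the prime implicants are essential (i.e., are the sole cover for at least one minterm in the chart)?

Round 0: 0000✓ 0010✓ 0011✓ 0100✓ 0110✓ 0111✓ 1000✓ 1001✓ 1010✓ 1011✓ 1100✓ 1101✓
Round 1: -000✓ -010✓ -011✓ -100✓ 0-00✓ 0-10✓ 0-11✓ 00-0✓ 001-✓ 01-0✓ 011-✓ 1-00✓ 1-01✓ 10-0✓ 10-1✓ 100-✓ 101-✓ 110-✓
Round 2: --00 -0-0 -01- 0--0 0-1- 1-0- 10--
PIs = {--00, -0-0, -01-, 0--0, 0-1-, 1-0-, 10--}
Coverage chart:
  m4: --00,0--0
  m7: 0-1- ←essential
  m8: --00,-0-0,1-0-,10--
  m9: 1-0-,10--
  m10: -0-0,-01-,10--
  m11: -01-,10--
  m12: --00,1-0-
  m13: 1-0- ←essential
Essential: 0-1-, 1-0-

2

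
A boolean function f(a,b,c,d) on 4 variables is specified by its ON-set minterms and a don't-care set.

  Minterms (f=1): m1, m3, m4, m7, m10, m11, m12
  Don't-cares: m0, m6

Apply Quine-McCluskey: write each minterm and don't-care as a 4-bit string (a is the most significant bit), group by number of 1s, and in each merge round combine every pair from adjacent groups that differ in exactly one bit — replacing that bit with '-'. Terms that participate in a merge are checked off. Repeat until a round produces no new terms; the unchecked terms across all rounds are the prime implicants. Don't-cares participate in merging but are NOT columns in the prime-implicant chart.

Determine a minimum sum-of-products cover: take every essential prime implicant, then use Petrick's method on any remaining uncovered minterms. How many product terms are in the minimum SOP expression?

4

size-2^0 implicants → 0000(✓)  0001(✓)  0011(✓)  0100(✓)  0110(✓)  0111(✓)  1010(✓)  1011(✓)  1100(✓)
size-2^1 implicants → -011  -100  0-00  0-11  00-1  000-  01-0  011-  101-
Unchecked terms (primes): -011, -100, 0-00, 0-11, 00-1, 000-, 01-0, 011-, 101-
Minterm coverage:
  m1 ⊆ 00-1,000-
  m3 ⊆ -011,0-11,00-1
  m4 ⊆ -100,0-00,01-0
  m7 ⊆ 0-11,011-
  m10 ⊆ 101- [E]
  m11 ⊆ -011,101-
  m12 ⊆ -100 [E]
E = {-100, 101-}
Petrick residual → 0-11, 00-1
Cover = bc'd' + a'cd + a'b'd + ab'c  |cover|=4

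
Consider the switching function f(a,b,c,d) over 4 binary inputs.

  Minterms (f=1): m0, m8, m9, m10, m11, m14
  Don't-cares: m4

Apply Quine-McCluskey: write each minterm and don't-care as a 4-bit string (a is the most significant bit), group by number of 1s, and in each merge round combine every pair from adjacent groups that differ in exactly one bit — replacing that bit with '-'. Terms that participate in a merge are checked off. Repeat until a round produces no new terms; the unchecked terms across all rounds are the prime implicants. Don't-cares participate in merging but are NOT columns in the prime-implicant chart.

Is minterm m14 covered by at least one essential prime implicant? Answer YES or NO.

YES

[col 0] 0000*, 0100*, 1000*, 1001*, 1010*, 1011*, 1110*
[col 1] -000, 0-00, 1-10, 10-0*, 10-1*, 100-*, 101-*
[col 2] 10--
Prime implicants: -000, 0-00, 1-10, 10--
PI chart (minterm → PIs covering it):
  0 | -000,0-00
  8 | -000,10--
  9 | 10--  (sole → essential)
  10 | 1-10,10--
  11 | 10--  (sole → essential)
  14 | 1-10  (sole → essential)
Essential prime implicants: 1-10, 10--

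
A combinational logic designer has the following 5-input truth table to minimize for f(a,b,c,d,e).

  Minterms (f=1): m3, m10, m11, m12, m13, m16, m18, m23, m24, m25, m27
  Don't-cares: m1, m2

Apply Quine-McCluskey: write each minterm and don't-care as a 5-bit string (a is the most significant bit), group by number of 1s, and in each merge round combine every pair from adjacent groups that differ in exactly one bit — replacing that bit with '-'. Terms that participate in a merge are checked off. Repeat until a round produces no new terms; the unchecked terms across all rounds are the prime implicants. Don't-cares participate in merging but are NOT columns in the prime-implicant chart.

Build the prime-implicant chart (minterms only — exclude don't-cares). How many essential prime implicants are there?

3

size-2^0 implicants → 00001(✓)  00010(✓)  00011(✓)  01010(✓)  01011(✓)  01100(✓)  01101(✓)  10000(✓)  10010(✓)  10111  11000(✓)  11001(✓)  11011(✓)
size-2^1 implicants → -0010  -1011  0-010(✓)  0-011(✓)  000-1  0001-(✓)  0101-(✓)  0110-  1-000  100-0  110-1  1100-
size-2^2 implicants → 0-01-
Unchecked terms (primes): -0010, -1011, 0-01-, 000-1, 0110-, 1-000, 100-0, 10111, 110-1, 1100-
Minterm coverage:
  m3 ⊆ 0-01-,000-1
  m10 ⊆ 0-01- [E]
  m11 ⊆ -1011,0-01-
  m12 ⊆ 0110- [E]
  m13 ⊆ 0110- [E]
  m16 ⊆ 1-000,100-0
  m18 ⊆ -0010,100-0
  m23 ⊆ 10111 [E]
  m24 ⊆ 1-000,1100-
  m25 ⊆ 110-1,1100-
  m27 ⊆ -1011,110-1
E = {0-01-, 0110-, 10111}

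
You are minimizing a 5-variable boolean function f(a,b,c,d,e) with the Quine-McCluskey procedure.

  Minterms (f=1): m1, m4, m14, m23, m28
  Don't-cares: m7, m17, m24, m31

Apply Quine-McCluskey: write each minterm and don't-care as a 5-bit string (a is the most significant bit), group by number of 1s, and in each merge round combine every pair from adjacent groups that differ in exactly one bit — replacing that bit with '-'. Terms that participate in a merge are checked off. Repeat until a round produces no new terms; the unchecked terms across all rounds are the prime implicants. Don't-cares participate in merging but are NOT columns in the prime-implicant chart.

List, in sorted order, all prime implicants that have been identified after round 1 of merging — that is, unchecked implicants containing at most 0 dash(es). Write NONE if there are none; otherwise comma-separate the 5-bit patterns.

size-2^0 implicants → 00001(✓)  00100  00111(✓)  01110  10001(✓)  10111(✓)  11000(✓)  11100(✓)  11111(✓)
size-2^1 implicants → -0001  -0111  1-111  11-00
Unchecked terms (primes): -0001, -0111, 00100, 01110, 1-111, 11-00

00100, 01110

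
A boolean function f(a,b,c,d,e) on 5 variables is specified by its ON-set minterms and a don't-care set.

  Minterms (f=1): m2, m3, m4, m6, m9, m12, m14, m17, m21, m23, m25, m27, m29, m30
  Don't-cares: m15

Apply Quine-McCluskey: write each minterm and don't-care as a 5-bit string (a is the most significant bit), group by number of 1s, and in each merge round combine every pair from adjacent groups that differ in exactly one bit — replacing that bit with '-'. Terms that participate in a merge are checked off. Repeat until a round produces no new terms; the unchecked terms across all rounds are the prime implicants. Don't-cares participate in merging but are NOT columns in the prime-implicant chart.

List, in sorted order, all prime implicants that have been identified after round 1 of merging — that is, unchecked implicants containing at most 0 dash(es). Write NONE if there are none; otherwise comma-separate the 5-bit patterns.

NONE

Round 0: 00010✓ 00011✓ 00100✓ 00110✓ 01001✓ 01100✓ 01110✓ 01111✓ 10001✓ 10101✓ 10111✓ 11001✓ 11011✓ 11101✓ 11110✓
Round 1: -1001 -1110 0-100✓ 0-110✓ 00-10 0001- 001-0✓ 011-0✓ 0111- 1-001✓ 1-101✓ 10-01✓ 101-1 11-01✓ 110-1
Round 2: 0-1-0 1--01
PIs = {-1001, -1110, 0-1-0, 00-10, 0001-, 0111-, 1--01, 101-1, 110-1}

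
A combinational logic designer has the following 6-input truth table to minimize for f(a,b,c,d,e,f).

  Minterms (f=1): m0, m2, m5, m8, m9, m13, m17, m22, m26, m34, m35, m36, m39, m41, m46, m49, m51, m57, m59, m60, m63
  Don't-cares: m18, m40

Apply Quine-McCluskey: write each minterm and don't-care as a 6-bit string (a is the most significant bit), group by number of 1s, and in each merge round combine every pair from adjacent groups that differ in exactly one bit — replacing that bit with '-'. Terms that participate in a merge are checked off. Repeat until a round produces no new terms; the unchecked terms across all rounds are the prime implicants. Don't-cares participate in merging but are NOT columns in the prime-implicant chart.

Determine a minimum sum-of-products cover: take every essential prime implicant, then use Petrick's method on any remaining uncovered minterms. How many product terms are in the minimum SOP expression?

13

[col 0] 000000*, 000010*, 000101*, 001000*, 001001*, 001101*, 010001*, 010010*, 010110*, 011010*, 100010*, 100011*, 100100, 100111*, 101000*, 101001*, 101110, 110001*, 110011*, 111001*, 111011*, 111100, 111111*
[col 1] -00010, -01000*, -01001*, -10001, 0-0010, 00-000, 00-101, 0000-0, 001-01, 00100-*, 01-010, 010-10, 1-0011, 1-1001, 100-11, 10001-, 10100-*, 11-001*, 11-011*, 1100-1*, 111-11, 1110-1*
[col 2] -0100-, 11-0-1
Prime implicants: -00010, -0100-, -10001, 0-0010, 00-000, 00-101, 0000-0, 001-01, 01-010, 010-10, 1-0011, 1-1001, 100-11, 10001-, 100100, 101110, 11-0-1, 111-11, 111100
PI chart (minterm → PIs covering it):
  0 | 00-000,0000-0
  2 | -00010,0-0010,0000-0
  5 | 00-101  (sole → essential)
  8 | -0100-,00-000
  9 | -0100-,001-01
  13 | 00-101,001-01
  17 | -10001  (sole → essential)
  22 | 010-10  (sole → essential)
  26 | 01-010  (sole → essential)
  34 | -00010,10001-
  35 | 1-0011,100-11,10001-
  36 | 100100  (sole → essential)
  39 | 100-11  (sole → essential)
  41 | -0100-,1-1001
  46 | 101110  (sole → essential)
  49 | -10001,11-0-1
  51 | 1-0011,11-0-1
  57 | 1-1001,11-0-1
  59 | 11-0-1,111-11
  60 | 111100  (sole → essential)
  63 | 111-11  (sole → essential)
Essential prime implicants: -10001, 00-101, 01-010, 010-10, 100-11, 100100, 101110, 111-11, 111100
Petrick residual → -00010, -0100-, 00-000, 11-0-1
Minimum SOP uses 13 PIs: b'c'd'ef' + b'cd'e' + bc'd'e'f + a'b'd'e'f' + a'b'de'f + a'bd'ef' + a'bc'ef' + ab'c'ef + ab'c'de'f' + ab'cdef' + abd'f + abcef + abcde'f'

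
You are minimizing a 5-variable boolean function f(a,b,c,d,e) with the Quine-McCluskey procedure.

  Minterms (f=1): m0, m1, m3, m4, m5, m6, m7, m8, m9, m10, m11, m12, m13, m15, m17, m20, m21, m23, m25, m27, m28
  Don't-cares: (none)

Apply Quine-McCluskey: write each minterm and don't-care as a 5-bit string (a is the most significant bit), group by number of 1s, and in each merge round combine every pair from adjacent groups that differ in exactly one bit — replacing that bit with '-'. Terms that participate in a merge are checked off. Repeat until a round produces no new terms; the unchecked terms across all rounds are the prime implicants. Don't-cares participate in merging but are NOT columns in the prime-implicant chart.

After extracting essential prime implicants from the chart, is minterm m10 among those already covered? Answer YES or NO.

[col 0] 00000*, 00001*, 00011*, 00100*, 00101*, 00110*, 00111*, 01000*, 01001*, 01010*, 01011*, 01100*, 01101*, 01111*, 10001*, 10100*, 10101*, 10111*, 11001*, 11011*, 11100*
[col 1] -0001*, -0100*, -0101*, -0111*, -1001*, -1011*, -1100*, 0-000*, 0-001*, 0-011*, 0-100*, 0-101*, 0-111*, 00-00*, 00-01*, 00-11*, 000-1*, 0000-*, 001-0*, 001-1*, 0010-*, 0011-*, 01-00*, 01-01*, 01-11*, 010-0*, 010-1*, 0100-*, 0101-*, 011-1*, 0110-*, 1-001*, 1-100*, 10-01*, 101-1*, 1010-*, 110-1*
[col 2] --001, --100, -0-01, -01-1, -010-, -10-1, 0--00*, 0--01*, 0--11*, 0-0-1*, 0-00-*, 0-1-1*, 0-10-*, 00--1*, 00-0-*, 001--, 01--1*, 01-0-*, 010--
[col 3] 0---1, 0--0-
Prime implicants: --001, --100, -0-01, -01-1, -010-, -10-1, 0---1, 0--0-, 001--, 010--
PI chart (minterm → PIs covering it):
  0 | 0--0-  (sole → essential)
  1 | --001,-0-01,0---1,0--0-
  3 | 0---1  (sole → essential)
  4 | --100,-010-,0--0-,001--
  5 | -0-01,-01-1,-010-,0---1,0--0-,001--
  6 | 001--  (sole → essential)
  7 | -01-1,0---1,001--
  8 | 0--0-,010--
  9 | --001,-10-1,0---1,0--0-,010--
  10 | 010--  (sole → essential)
  11 | -10-1,0---1,010--
  12 | --100,0--0-
  13 | 0---1,0--0-
  15 | 0---1  (sole → essential)
  17 | --001,-0-01
  20 | --100,-010-
  21 | -0-01,-01-1,-010-
  23 | -01-1  (sole → essential)
  25 | --001,-10-1
  27 | -10-1  (sole → essential)
  28 | --100  (sole → essential)
Essential prime implicants: --100, -01-1, -10-1, 0---1, 0--0-, 001--, 010--

YES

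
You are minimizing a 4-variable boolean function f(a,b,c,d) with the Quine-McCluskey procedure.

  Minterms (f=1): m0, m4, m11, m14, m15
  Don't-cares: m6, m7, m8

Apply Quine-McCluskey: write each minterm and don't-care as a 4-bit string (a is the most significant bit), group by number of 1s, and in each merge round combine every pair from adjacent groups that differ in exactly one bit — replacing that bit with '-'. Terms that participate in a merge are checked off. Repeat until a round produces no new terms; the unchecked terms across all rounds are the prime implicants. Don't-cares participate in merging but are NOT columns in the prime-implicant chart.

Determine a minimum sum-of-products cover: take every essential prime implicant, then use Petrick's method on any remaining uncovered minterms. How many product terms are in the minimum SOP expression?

[col 0] 0000*, 0100*, 0110*, 0111*, 1000*, 1011*, 1110*, 1111*
[col 1] -000, -110*, -111*, 0-00, 01-0, 011-*, 1-11, 111-*
[col 2] -11-
Prime implicants: -000, -11-, 0-00, 01-0, 1-11
PI chart (minterm → PIs covering it):
  0 | -000,0-00
  4 | 0-00,01-0
  11 | 1-11  (sole → essential)
  14 | -11-  (sole → essential)
  15 | -11-,1-11
Essential prime implicants: -11-, 1-11
Petrick residual → 0-00
Minimum SOP uses 3 PIs: bc + a'c'd' + acd

3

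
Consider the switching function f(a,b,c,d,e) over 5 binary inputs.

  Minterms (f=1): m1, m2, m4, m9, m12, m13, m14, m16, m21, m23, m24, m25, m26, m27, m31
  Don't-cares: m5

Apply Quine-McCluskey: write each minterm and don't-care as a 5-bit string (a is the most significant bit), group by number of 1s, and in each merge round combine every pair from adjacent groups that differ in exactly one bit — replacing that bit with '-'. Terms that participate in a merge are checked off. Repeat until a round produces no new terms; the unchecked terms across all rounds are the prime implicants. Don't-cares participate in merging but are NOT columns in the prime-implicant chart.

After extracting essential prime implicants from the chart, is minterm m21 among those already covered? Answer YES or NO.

size-2^0 implicants → 00001(✓)  00010  00100(✓)  00101(✓)  01001(✓)  01100(✓)  01101(✓)  01110(✓)  10000(✓)  10101(✓)  10111(✓)  11000(✓)  11001(✓)  11010(✓)  11011(✓)  11111(✓)
size-2^1 implicants → -0101  -1001  0-001(✓)  0-100(✓)  0-101(✓)  00-01(✓)  0010-(✓)  01-01(✓)  011-0  0110-(✓)  1-000  1-111  101-1  11-11  110-0(✓)  110-1(✓)  1100-(✓)  1101-(✓)
size-2^2 implicants → 0--01  0-10-  110--
Unchecked terms (primes): -0101, -1001, 0--01, 0-10-, 00010, 011-0, 1-000, 1-111, 101-1, 11-11, 110--
Minterm coverage:
  m1 ⊆ 0--01 [E]
  m2 ⊆ 00010 [E]
  m4 ⊆ 0-10- [E]
  m9 ⊆ -1001,0--01
  m12 ⊆ 0-10-,011-0
  m13 ⊆ 0--01,0-10-
  m14 ⊆ 011-0 [E]
  m16 ⊆ 1-000 [E]
  m21 ⊆ -0101,101-1
  m23 ⊆ 1-111,101-1
  m24 ⊆ 1-000,110--
  m25 ⊆ -1001,110--
  m26 ⊆ 110-- [E]
  m27 ⊆ 11-11,110--
  m31 ⊆ 1-111,11-11
E = {0--01, 0-10-, 00010, 011-0, 1-000, 110--}

NO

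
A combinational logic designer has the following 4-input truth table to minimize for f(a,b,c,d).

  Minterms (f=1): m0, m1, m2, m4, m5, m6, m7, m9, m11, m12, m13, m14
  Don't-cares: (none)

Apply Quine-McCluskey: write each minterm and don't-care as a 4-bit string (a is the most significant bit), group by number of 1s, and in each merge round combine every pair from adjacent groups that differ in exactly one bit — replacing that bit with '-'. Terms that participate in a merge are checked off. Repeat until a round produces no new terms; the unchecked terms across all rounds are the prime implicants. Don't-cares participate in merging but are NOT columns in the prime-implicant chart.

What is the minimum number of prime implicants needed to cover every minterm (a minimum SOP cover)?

5

Round 0: 0000✓ 0001✓ 0010✓ 0100✓ 0101✓ 0110✓ 0111✓ 1001✓ 1011✓ 1100✓ 1101✓ 1110✓
Round 1: -001✓ -100✓ -101✓ -110✓ 0-00✓ 0-01✓ 0-10✓ 00-0✓ 000-✓ 01-0✓ 01-1✓ 010-✓ 011-✓ 1-01✓ 10-1 11-0✓ 110-✓
Round 2: --01 -1-0 -10- 0--0 0-0- 01--
PIs = {--01, -1-0, -10-, 0--0, 0-0-, 01--, 10-1}
Coverage chart:
  m0: 0--0,0-0-
  m1: --01,0-0-
  m2: 0--0 ←essential
  m4: -1-0,-10-,0--0,0-0-,01--
  m5: --01,-10-,0-0-,01--
  m6: -1-0,0--0,01--
  m7: 01-- ←essential
  m9: --01,10-1
  m11: 10-1 ←essential
  m12: -1-0,-10-
  m13: --01,-10-
  m14: -1-0 ←essential
Essential: -1-0, 0--0, 01--, 10-1
Petrick residual → --01
Min cover (5 terms): c'd + bd' + a'd' + a'b + ab'd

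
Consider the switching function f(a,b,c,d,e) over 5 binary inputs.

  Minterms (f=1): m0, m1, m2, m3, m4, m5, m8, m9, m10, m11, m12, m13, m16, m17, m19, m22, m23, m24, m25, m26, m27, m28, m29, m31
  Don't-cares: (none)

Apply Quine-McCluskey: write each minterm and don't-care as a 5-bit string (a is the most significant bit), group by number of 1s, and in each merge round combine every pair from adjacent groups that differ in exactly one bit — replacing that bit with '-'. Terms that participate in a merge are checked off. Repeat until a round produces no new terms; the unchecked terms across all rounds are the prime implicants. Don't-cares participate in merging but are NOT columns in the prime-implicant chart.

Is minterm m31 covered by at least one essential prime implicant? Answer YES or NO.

NO

Round 0: 00000✓ 00001✓ 00010✓ 00011✓ 00100✓ 00101✓ 01000✓ 01001✓ 01010✓ 01011✓ 01100✓ 01101✓ 10000✓ 10001✓ 10011✓ 10110✓ 10111✓ 11000✓ 11001✓ 11010✓ 11011✓ 11100✓ 11101✓ 11111✓
Round 1: -0000✓ -0001✓ -0011✓ -1000✓ -1001✓ -1010✓ -1011✓ -1100✓ -1101✓ 0-000✓ 0-001✓ 0-010✓ 0-011✓ 0-100✓ 0-101✓ 00-00✓ 00-01✓ 000-0✓ 000-1✓ 0000-✓ 0001-✓ 0010-✓ 01-00✓ 01-01✓ 010-0✓ 010-1✓ 0100-✓ 0101-✓ 0110-✓ 1-000✓ 1-001✓ 1-011✓ 1-111✓ 10-11✓ 100-1✓ 1000-✓ 1011- 11-00✓ 11-01✓ 11-11✓ 110-0✓ 110-1✓ 1100-✓ 1101-✓ 111-1✓ 1110-✓
Round 2: --000✓ --001✓ --011✓ -00-1✓ -000-✓ -1-00✓ -1-01✓ -10-0✓ -10-1✓ -100-✓ -101-✓ -110-✓ 0--00✓ 0--01✓ 0-0-0✓ 0-0-1✓ 0-00-✓ 0-01-✓ 0-10-✓ 00-0-✓ 000--✓ 01-0-✓ 010--✓ 1--11 1-0-1✓ 1-00-✓ 11--1 11-0-✓ 110--✓
Round 3: --0-1 --00- -1-0- -10-- 0--0- 0-0--
PIs = {--0-1, --00-, -1-0-, -10--, 0--0-, 0-0--, 1--11, 1011-, 11--1}
Coverage chart:
  m0: --00-,0--0-,0-0--
  m1: --0-1,--00-,0--0-,0-0--
  m2: 0-0-- ←essential
  m3: --0-1,0-0--
  m4: 0--0- ←essential
  m5: 0--0- ←essential
  m8: --00-,-1-0-,-10--,0--0-,0-0--
  m9: --0-1,--00-,-1-0-,-10--,0--0-,0-0--
  m10: -10--,0-0--
  m11: --0-1,-10--,0-0--
  m12: -1-0-,0--0-
  m13: -1-0-,0--0-
  m16: --00- ←essential
  m17: --0-1,--00-
  m19: --0-1,1--11
  m22: 1011- ←essential
  m23: 1--11,1011-
  m24: --00-,-1-0-,-10--
  m25: --0-1,--00-,-1-0-,-10--,11--1
  m26: -10-- ←essential
  m27: --0-1,-10--,1--11,11--1
  m28: -1-0- ←essential
  m29: -1-0-,11--1
  m31: 1--11,11--1
Essential: --00-, -1-0-, -10--, 0--0-, 0-0--, 1011-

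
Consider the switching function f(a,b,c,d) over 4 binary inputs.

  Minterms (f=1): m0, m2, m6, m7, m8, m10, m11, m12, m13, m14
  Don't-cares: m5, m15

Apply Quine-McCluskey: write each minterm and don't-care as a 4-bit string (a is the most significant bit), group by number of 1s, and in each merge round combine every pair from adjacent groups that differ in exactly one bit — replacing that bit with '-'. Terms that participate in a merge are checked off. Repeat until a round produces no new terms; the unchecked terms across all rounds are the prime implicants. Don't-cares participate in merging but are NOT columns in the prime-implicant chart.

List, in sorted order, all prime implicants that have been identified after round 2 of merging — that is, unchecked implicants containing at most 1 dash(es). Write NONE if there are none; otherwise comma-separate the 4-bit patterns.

Round 0: 0000✓ 0010✓ 0101✓ 0110✓ 0111✓ 1000✓ 1010✓ 1011✓ 1100✓ 1101✓ 1110✓ 1111✓
Round 1: -000✓ -010✓ -101✓ -110✓ -111✓ 0-10✓ 00-0✓ 01-1✓ 011-✓ 1-00✓ 1-10✓ 1-11✓ 10-0✓ 101-✓ 11-0✓ 11-1✓ 110-✓ 111-✓
Round 2: --10 -0-0 -1-1 -11- 1--0 1-1- 11--
PIs = {--10, -0-0, -1-1, -11-, 1--0, 1-1-, 11--}

NONE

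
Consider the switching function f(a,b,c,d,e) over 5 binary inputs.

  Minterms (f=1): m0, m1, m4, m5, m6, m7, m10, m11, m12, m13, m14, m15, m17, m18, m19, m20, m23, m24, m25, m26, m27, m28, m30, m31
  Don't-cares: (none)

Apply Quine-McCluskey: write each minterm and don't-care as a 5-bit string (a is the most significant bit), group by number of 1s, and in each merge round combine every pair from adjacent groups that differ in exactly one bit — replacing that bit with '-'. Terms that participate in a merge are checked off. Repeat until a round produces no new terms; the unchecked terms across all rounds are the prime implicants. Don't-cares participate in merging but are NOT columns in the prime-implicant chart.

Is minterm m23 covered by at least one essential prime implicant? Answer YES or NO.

[col 0] 00000*, 00001*, 00100*, 00101*, 00110*, 00111*, 01010*, 01011*, 01100*, 01101*, 01110*, 01111*, 10001*, 10010*, 10011*, 10100*, 10111*, 11000*, 11001*, 11010*, 11011*, 11100*, 11110*, 11111*
[col 1] -0001, -0100*, -0111*, -1010*, -1011*, -1100*, -1110*, -1111*, 0-100*, 0-101*, 0-110*, 0-111*, 00-00*, 00-01*, 0000-*, 001-0*, 001-1*, 0010-*, 0011-*, 01-10*, 01-11*, 0101-*, 011-0*, 011-1*, 0110-*, 0111-*, 1-001*, 1-010*, 1-011*, 1-100*, 1-111*, 10-11*, 100-1*, 1001-*, 11-00*, 11-10*, 11-11*, 110-0*, 110-1*, 1100-*, 1101-*, 111-0*, 1111-*
[col 2] --100, --111, -1-10*, -1-11*, -101-*, -11-0, -111-*, 0-1-0*, 0-1-1*, 0-10-*, 0-11-*, 00-0-, 001--*, 01-1-*, 011--*, 1--11, 1-0-1, 1-01-, 11--0, 11-1-*, 110--
[col 3] -1-1-, 0-1--
Prime implicants: --100, --111, -0001, -1-1-, -11-0, 0-1--, 00-0-, 1--11, 1-0-1, 1-01-, 11--0, 110--
PI chart (minterm → PIs covering it):
  0 | 00-0-  (sole → essential)
  1 | -0001,00-0-
  4 | --100,0-1--,00-0-
  5 | 0-1--,00-0-
  6 | 0-1--  (sole → essential)
  7 | --111,0-1--
  10 | -1-1-  (sole → essential)
  11 | -1-1-  (sole → essential)
  12 | --100,-11-0,0-1--
  13 | 0-1--  (sole → essential)
  14 | -1-1-,-11-0,0-1--
  15 | --111,-1-1-,0-1--
  17 | -0001,1-0-1
  18 | 1-01-  (sole → essential)
  19 | 1--11,1-0-1,1-01-
  20 | --100  (sole → essential)
  23 | --111,1--11
  24 | 11--0,110--
  25 | 1-0-1,110--
  26 | -1-1-,1-01-,11--0,110--
  27 | -1-1-,1--11,1-0-1,1-01-,110--
  28 | --100,-11-0,11--0
  30 | -1-1-,-11-0,11--0
  31 | --111,-1-1-,1--11
Essential prime implicants: --100, -1-1-, 0-1--, 00-0-, 1-01-

NO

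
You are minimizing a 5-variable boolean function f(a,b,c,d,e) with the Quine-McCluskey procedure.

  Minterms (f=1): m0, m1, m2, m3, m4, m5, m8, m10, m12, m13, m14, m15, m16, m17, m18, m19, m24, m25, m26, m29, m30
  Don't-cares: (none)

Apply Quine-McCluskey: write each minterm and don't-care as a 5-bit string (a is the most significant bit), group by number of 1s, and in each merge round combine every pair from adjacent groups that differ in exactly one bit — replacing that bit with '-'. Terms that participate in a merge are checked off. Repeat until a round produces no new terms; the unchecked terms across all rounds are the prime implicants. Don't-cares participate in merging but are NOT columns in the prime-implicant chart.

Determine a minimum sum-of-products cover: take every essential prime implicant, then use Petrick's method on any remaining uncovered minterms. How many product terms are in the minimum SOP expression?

6

Round 0: 00000✓ 00001✓ 00010✓ 00011✓ 00100✓ 00101✓ 01000✓ 01010✓ 01100✓ 01101✓ 01110✓ 01111✓ 10000✓ 10001✓ 10010✓ 10011✓ 11000✓ 11001✓ 11010✓ 11101✓ 11110✓
Round 1: -0000✓ -0001✓ -0010✓ -0011✓ -1000✓ -1010✓ -1101 -1110✓ 0-000✓ 0-010✓ 0-100✓ 0-101✓ 00-00✓ 00-01✓ 000-0✓ 000-1✓ 0000-✓ 0001-✓ 0010-✓ 01-00✓ 01-10✓ 010-0✓ 011-0✓ 011-1✓ 0110-✓ 0111-✓ 1-000✓ 1-001✓ 1-010✓ 100-0✓ 100-1✓ 1000-✓ 1001-✓ 11-01 11-10✓ 110-0✓ 1100-✓
Round 2: --000✓ --010✓ -00-0✓ -00-1✓ -000-✓ -001-✓ -1-10 -10-0✓ 0--00 0-0-0✓ 0-10- 00-0- 000--✓ 01--0 011-- 1-0-0✓ 1-00- 100--✓
Round 3: --0-0 -00--
PIs = {--0-0, -00--, -1-10, -1101, 0--00, 0-10-, 00-0-, 01--0, 011--, 1-00-, 11-01}
Coverage chart:
  m0: --0-0,-00--,0--00,00-0-
  m1: -00--,00-0-
  m2: --0-0,-00--
  m3: -00-- ←essential
  m4: 0--00,0-10-,00-0-
  m5: 0-10-,00-0-
  m8: --0-0,0--00,01--0
  m10: --0-0,-1-10,01--0
  m12: 0--00,0-10-,01--0,011--
  m13: -1101,0-10-,011--
  m14: -1-10,01--0,011--
  m15: 011-- ←essential
  m16: --0-0,-00--,1-00-
  m17: -00--,1-00-
  m18: --0-0,-00--
  m19: -00-- ←essential
  m24: --0-0,1-00-
  m25: 1-00-,11-01
  m26: --0-0,-1-10
  m29: -1101,11-01
  m30: -1-10 ←essential
Essential: -00--, -1-10, 011--
Petrick residual → --0-0, 0-10-, 11-01
Min cover (6 terms): c'e' + b'c' + bde' + a'cd' + a'bc + abd'e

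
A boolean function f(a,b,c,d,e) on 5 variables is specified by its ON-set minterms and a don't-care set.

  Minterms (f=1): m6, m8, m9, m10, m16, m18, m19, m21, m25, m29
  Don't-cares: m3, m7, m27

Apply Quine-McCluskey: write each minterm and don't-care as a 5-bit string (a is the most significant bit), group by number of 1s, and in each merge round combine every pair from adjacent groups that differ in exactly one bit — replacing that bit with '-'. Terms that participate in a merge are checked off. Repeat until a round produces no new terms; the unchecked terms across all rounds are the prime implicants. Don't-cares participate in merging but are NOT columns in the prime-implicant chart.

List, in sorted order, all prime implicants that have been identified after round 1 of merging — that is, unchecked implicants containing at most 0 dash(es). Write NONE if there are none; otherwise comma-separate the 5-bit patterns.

Round 0: 00011✓ 00110✓ 00111✓ 01000✓ 01001✓ 01010✓ 10000✓ 10010✓ 10011✓ 10101✓ 11001✓ 11011✓ 11101✓
Round 1: -0011 -1001 00-11 0011- 010-0 0100- 1-011 1-101 100-0 1001- 11-01 110-1
PIs = {-0011, -1001, 00-11, 0011-, 010-0, 0100-, 1-011, 1-101, 100-0, 1001-, 11-01, 110-1}

NONE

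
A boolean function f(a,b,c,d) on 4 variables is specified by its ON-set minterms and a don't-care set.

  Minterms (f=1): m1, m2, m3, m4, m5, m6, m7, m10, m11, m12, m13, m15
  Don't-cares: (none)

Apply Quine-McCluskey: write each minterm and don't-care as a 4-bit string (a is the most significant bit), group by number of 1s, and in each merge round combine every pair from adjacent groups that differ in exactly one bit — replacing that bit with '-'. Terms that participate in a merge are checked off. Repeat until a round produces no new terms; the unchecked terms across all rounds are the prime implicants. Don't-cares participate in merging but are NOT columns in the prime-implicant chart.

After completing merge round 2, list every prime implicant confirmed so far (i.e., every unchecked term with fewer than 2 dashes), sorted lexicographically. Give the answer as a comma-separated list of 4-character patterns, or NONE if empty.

Round 0: 0001✓ 0010✓ 0011✓ 0100✓ 0101✓ 0110✓ 0111✓ 1010✓ 1011✓ 1100✓ 1101✓ 1111✓
Round 1: -010✓ -011✓ -100✓ -101✓ -111✓ 0-01✓ 0-10✓ 0-11✓ 00-1✓ 001-✓ 01-0✓ 01-1✓ 010-✓ 011-✓ 1-11✓ 101-✓ 11-1✓ 110-✓
Round 2: --11 -01- -1-1 -10- 0--1 0-1- 01--
PIs = {--11, -01-, -1-1, -10-, 0--1, 0-1-, 01--}

NONE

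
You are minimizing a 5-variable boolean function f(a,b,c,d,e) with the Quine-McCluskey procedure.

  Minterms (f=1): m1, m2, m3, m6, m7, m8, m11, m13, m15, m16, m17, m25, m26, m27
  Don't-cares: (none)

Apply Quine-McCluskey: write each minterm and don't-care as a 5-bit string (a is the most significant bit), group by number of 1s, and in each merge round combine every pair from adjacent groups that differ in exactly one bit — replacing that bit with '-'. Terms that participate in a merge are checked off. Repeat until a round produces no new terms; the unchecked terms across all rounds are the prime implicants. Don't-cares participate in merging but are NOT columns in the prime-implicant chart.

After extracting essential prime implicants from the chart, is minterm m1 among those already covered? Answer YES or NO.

NO

size-2^0 implicants → 00001(✓)  00010(✓)  00011(✓)  00110(✓)  00111(✓)  01000  01011(✓)  01101(✓)  01111(✓)  10000(✓)  10001(✓)  11001(✓)  11010(✓)  11011(✓)
size-2^1 implicants → -0001  -1011  0-011(✓)  0-111(✓)  00-10(✓)  00-11(✓)  000-1  0001-(✓)  0011-(✓)  01-11(✓)  011-1  1-001  1000-  110-1  1101-
size-2^2 implicants → 0--11  00-1-
Unchecked terms (primes): -0001, -1011, 0--11, 00-1-, 000-1, 01000, 011-1, 1-001, 1000-, 110-1, 1101-
Minterm coverage:
  m1 ⊆ -0001,000-1
  m2 ⊆ 00-1- [E]
  m3 ⊆ 0--11,00-1-,000-1
  m6 ⊆ 00-1- [E]
  m7 ⊆ 0--11,00-1-
  m8 ⊆ 01000 [E]
  m11 ⊆ -1011,0--11
  m13 ⊆ 011-1 [E]
  m15 ⊆ 0--11,011-1
  m16 ⊆ 1000- [E]
  m17 ⊆ -0001,1-001,1000-
  m25 ⊆ 1-001,110-1
  m26 ⊆ 1101- [E]
  m27 ⊆ -1011,110-1,1101-
E = {00-1-, 01000, 011-1, 1000-, 1101-}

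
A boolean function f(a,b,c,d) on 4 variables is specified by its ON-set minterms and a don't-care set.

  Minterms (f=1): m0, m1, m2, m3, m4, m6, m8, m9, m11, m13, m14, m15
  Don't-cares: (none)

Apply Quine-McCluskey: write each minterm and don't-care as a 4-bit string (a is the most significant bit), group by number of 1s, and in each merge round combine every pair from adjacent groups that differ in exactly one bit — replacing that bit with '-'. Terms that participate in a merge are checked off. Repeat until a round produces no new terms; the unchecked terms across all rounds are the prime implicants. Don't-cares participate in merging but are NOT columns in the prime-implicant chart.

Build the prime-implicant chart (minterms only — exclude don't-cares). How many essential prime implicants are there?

3

Round 0: 0000✓ 0001✓ 0010✓ 0011✓ 0100✓ 0110✓ 1000✓ 1001✓ 1011✓ 1101✓ 1110✓ 1111✓
Round 1: -000✓ -001✓ -011✓ -110 0-00✓ 0-10✓ 00-0✓ 00-1✓ 000-✓ 001-✓ 01-0✓ 1-01✓ 1-11✓ 10-1✓ 100-✓ 11-1✓ 111-
Round 2: -0-1 -00- 0--0 00-- 1--1
PIs = {-0-1, -00-, -110, 0--0, 00--, 1--1, 111-}
Coverage chart:
  m0: -00-,0--0,00--
  m1: -0-1,-00-,00--
  m2: 0--0,00--
  m3: -0-1,00--
  m4: 0--0 ←essential
  m6: -110,0--0
  m8: -00- ←essential
  m9: -0-1,-00-,1--1
  m11: -0-1,1--1
  m13: 1--1 ←essential
  m14: -110,111-
  m15: 1--1,111-
Essential: -00-, 0--0, 1--1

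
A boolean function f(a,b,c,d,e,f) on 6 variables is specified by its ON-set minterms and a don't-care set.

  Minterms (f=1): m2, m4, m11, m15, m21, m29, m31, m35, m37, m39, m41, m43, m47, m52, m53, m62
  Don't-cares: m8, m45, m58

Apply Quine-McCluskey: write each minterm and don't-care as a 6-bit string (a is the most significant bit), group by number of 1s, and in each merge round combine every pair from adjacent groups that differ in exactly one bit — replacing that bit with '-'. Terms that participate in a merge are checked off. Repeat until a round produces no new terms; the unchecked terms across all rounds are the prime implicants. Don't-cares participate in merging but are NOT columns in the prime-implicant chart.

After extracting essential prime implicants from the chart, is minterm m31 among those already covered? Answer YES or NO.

[col 0] 000010, 000100, 001000, 001011*, 001111*, 010101*, 011101*, 011111*, 100011*, 100101*, 100111*, 101001*, 101011*, 101101*, 101111*, 110100*, 110101*, 111010*, 111110*
[col 1] -01011*, -01111*, -10101, 0-1111, 001-11*, 01-101, 0111-1, 1-0101, 10-011*, 10-101*, 10-111*, 100-11*, 1001-1*, 101-01*, 101-11*, 1010-1*, 1011-1*, 11010-, 111-10
[col 2] -01-11, 10--11, 10-1-1, 101--1
Prime implicants: -01-11, -10101, 0-1111, 000010, 000100, 001000, 01-101, 0111-1, 1-0101, 10--11, 10-1-1, 101--1, 11010-, 111-10
PI chart (minterm → PIs covering it):
  2 | 000010  (sole → essential)
  4 | 000100  (sole → essential)
  11 | -01-11  (sole → essential)
  15 | -01-11,0-1111
  21 | -10101,01-101
  29 | 01-101,0111-1
  31 | 0-1111,0111-1
  35 | 10--11  (sole → essential)
  37 | 1-0101,10-1-1
  39 | 10--11,10-1-1
  41 | 101--1  (sole → essential)
  43 | -01-11,10--11,101--1
  47 | -01-11,10--11,10-1-1,101--1
  52 | 11010-  (sole → essential)
  53 | -10101,1-0101,11010-
  62 | 111-10  (sole → essential)
Essential prime implicants: -01-11, 000010, 000100, 10--11, 101--1, 11010-, 111-10

NO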